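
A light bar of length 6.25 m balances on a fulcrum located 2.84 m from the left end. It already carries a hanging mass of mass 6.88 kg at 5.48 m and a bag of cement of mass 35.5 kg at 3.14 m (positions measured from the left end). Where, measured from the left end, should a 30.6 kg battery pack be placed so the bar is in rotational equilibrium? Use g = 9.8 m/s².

x ≈ 1.9 m from the left end

Take moments about the fulcrum (at 2.84 m from the left end).
Hanging mass: 6.88 × 9.8 = 67.42 N down at 5.48 m → arm 2.64 m, τ = 67.42 × 2.64 = 178 N·m clockwise.
Bag of cement: 35.5 × 9.8 = 347.9 N down at 3.14 m → arm 0.3 m, τ = 347.9 × 0.3 = 104.4 N·m clockwise.
Net moment of existing loads = 282.4 N·m clockwise.
The battery pack weighs 30.6 × 9.8 = 299.9 N and must supply an equal counterclockwise moment, so its lever arm about the fulcrum is 282.4 / 299.9 = 0.942 m.
That puts it at 2.84 − 0.942 = 1.9 m from the left end.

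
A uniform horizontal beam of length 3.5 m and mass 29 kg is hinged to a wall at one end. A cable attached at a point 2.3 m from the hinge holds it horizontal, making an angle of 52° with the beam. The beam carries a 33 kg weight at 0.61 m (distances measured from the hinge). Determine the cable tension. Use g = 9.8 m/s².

T ≈ 383 N

About the hinge:
Beam weight: 29 × 9.8 = 284.2 N down at 1.75 m → arm 1.75 m, τ = 284.2 × 1.75 = 497.3 N·m clockwise.
Weight: 33 × 9.8 = 323.4 N down at 0.61 m → arm 0.61 m, τ = 323.4 × 0.61 = 197.3 N·m clockwise.
Total clockwise load moment = 694.6 N·m.
The cable tension T acts at 2.3 m; only its component perpendicular to the beam, T sinθ, produces torque. sin 52° = 0.788.
Setting net torque to zero: T × 2.3 × 0.788 = 694.6 → T = 694.6 / 1.812 = 383 N.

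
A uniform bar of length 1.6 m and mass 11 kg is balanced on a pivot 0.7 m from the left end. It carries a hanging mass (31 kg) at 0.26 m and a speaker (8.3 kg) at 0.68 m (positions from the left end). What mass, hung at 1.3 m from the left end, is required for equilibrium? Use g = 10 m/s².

Choose the pivot (at 0.7 m from the left end) as the axis so the support reaction has zero arm there.
Beam weight: 11 × 10 = 110 N down at 0.8 m → arm 0.1 m, τ = 110 × 0.1 = 11 N·m clockwise.
Hanging mass: 31 × 10 = 310 N down at 0.26 m → arm 0.44 m, τ = 310 × 0.44 = 136.4 N·m counterclockwise.
Speaker: 8.3 × 10 = 83 N down at 0.68 m → arm 0.02 m, τ = 83 × 0.02 = 1.66 N·m counterclockwise.
Net moment of known loads = 127.1 N·m counterclockwise.
An unknown mass m at 1.3 m has arm 0.6 m; its moment is m·g·0.6 clockwise.
Balancing moments: m × 10 × 0.6 = 127.1, giving m = 127.1 / (10 × 0.6) = 21.2 kg.

m ≈ 21.2 kg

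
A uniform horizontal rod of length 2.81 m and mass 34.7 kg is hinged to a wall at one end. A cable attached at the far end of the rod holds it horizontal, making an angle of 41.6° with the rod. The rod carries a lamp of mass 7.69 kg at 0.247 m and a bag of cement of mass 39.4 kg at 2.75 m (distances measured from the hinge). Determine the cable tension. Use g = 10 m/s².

T ≈ 852 N

About the hinge:
Beam weight: 34.7 × 10 = 347 N down at 1.405 m → arm 1.405 m, τ = 347 × 1.405 = 487.5 N·m clockwise.
Lamp: 7.69 × 10 = 76.9 N down at 0.247 m → arm 0.247 m, τ = 76.9 × 0.247 = 18.99 N·m clockwise.
Bag of cement: 39.4 × 10 = 394 N down at 2.75 m → arm 2.75 m, τ = 394 × 2.75 = 1084 N·m clockwise.
Total clockwise load moment = 1590 N·m.
The cable tension T acts at 2.81 m; only its component perpendicular to the rod, T sinθ, produces torque. sin 41.6° = 0.6639.
Στ = 0 ⇒ T × 2.81 × 0.6639 = 1590 ⇒ T = 1590 / 1.866 = 852 N.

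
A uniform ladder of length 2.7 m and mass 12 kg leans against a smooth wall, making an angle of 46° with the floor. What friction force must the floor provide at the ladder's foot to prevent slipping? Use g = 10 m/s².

Take moments about the foot of the ladder.
Ladder weight 12×10 = 120 N acts at 1.35 m along the ladder; its horizontal arm is 1.35·cos46° = 0.9378 m → τ = 112.5 N·m clockwise.
Wall normal N acts horizontally at the top; its moment arm is the height L sinθ = 2.7·sin46° = 1.942 m, counterclockwise.
Στ = 0 ⇒ N × 1.942 = 112.5 ⇒ N = 57.9 N.
ΣFx = 0: friction at the foot balances the wall's push, so f = N_wall = 57.9 N.

f ≈ 57.9 N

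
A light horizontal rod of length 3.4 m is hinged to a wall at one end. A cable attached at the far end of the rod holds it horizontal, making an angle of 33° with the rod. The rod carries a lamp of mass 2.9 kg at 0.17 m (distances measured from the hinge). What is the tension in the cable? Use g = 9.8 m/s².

About the hinge:
Lamp: 2.9 × 9.8 = 28.42 N down at 0.17 m → arm 0.17 m, τ = 28.42 × 0.17 = 4.831 N·m clockwise.
Total clockwise load moment = 4.831 N·m.
The cable tension T acts at 3.4 m; only its component perpendicular to the rod, T sinθ, produces torque. sin 33° = 0.5446.
Balancing moments: T × 3.4 × 0.5446 = 4.831, giving T = 4.831 / 1.852 = 2.61 N.

T ≈ 2.61 N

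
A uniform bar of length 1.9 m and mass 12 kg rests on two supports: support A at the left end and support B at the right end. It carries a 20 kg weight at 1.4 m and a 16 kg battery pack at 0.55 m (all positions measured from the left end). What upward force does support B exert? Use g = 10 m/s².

R_B ≈ 254 N

About support A:
Beam weight: 12 × 10 = 120 N down at 0.95 m → arm 0.95 m, τ = 120 × 0.95 = 114 N·m clockwise.
Weight: 20 × 10 = 200 N down at 1.4 m → arm 1.4 m, τ = 200 × 1.4 = 280 N·m clockwise.
Battery pack: 16 × 10 = 160 N down at 0.55 m → arm 0.55 m, τ = 160 × 0.55 = 88 N·m clockwise.
Net load moment about support A = 482 N·m clockwise.
Reaction R at support B is upward at 1.9 m, arm 1.9 m → moment R × 1.9 counterclockwise.
Στ = 0 ⇒ R × 1.9 = 482 ⇒ R = 254 N.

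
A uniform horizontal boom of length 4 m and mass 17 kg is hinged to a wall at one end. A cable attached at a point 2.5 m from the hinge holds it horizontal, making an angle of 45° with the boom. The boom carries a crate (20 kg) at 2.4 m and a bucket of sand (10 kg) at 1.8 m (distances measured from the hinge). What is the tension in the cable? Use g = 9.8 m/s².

T ≈ 554 N

Choose the hinge as the axis so the unknown hinge reaction has zero arm there.
Beam weight: 17 × 9.8 = 166.6 N down at 2 m → arm 2 m, τ = 166.6 × 2 = 333.2 N·m clockwise.
Crate: 20 × 9.8 = 196 N down at 2.4 m → arm 2.4 m, τ = 196 × 2.4 = 470.4 N·m clockwise.
Bucket of sand: 10 × 9.8 = 98 N down at 1.8 m → arm 1.8 m, τ = 98 × 1.8 = 176.4 N·m clockwise.
Total clockwise load moment = 980 N·m.
The cable tension T acts at 2.5 m; only its component perpendicular to the boom, T sinθ, produces torque. sin 45° = 0.7071.
Setting net torque to zero: T × 2.5 × 0.7071 = 980 → T = 980 / 1.768 = 554 N.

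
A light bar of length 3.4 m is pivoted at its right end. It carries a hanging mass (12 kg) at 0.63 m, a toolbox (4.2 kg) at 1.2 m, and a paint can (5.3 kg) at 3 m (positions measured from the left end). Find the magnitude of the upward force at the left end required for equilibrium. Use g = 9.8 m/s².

F ≈ 129 N

Take moments about the right end.
Hanging mass: 12 × 9.8 = 117.6 N down at 0.63 m → arm 2.77 m, τ = 117.6 × 2.77 = 325.8 N·m counterclockwise.
Toolbox: 4.2 × 9.8 = 41.16 N down at 1.2 m → arm 2.2 m, τ = 41.16 × 2.2 = 90.55 N·m counterclockwise.
Paint can: 5.3 × 9.8 = 51.94 N down at 3 m → arm 0.4 m, τ = 51.94 × 0.4 = 20.78 N·m counterclockwise.
Net moment of the loads = 437.1 N·m counterclockwise.
The upward force F acts at the left end, arm 3.4 m, giving F × 3.4 clockwise.
Στ = 0 ⇒ F × 3.4 = 437.1 ⇒ F = 437.1 / 3.4 = 129 N.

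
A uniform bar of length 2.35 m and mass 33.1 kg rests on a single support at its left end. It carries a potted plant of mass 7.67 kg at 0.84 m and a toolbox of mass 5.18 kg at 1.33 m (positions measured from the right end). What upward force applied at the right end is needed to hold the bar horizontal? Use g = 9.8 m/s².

Sum moments about the left end (the unknown pivot reaction has zero arm there).
Beam weight: 33.1 × 9.8 = 324.4 N down at 1.175 m → arm 1.175 m, τ = 324.4 × 1.175 = 381.2 N·m clockwise.
Potted plant: 7.67 × 9.8 = 75.17 N down at 0.84 m → arm 1.51 m, τ = 75.17 × 1.51 = 113.5 N·m clockwise.
Toolbox: 5.18 × 9.8 = 50.76 N down at 1.33 m → arm 1.02 m, τ = 50.76 × 1.02 = 51.78 N·m clockwise.
Net moment of the loads = 546.5 N·m clockwise.
The upward force F acts at the right end, arm 2.35 m, giving F × 2.35 counterclockwise.
Setting net torque to zero: F × 2.35 = 546.5 → F = 546.5 / 2.35 = 233 N.

F ≈ 233 N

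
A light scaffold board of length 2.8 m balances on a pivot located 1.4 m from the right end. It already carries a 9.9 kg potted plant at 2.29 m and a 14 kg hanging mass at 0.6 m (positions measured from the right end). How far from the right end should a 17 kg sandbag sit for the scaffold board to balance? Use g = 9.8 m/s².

About the pivot (at 1.4 m from the right end):
Potted plant: 9.9 × 9.8 = 97.02 N down at 2.29 m → arm 0.89 m, τ = 97.02 × 0.89 = 86.35 N·m counterclockwise.
Hanging mass: 14 × 9.8 = 137.2 N down at 0.6 m → arm 0.8 m, τ = 137.2 × 0.8 = 109.8 N·m clockwise.
Net moment of existing loads = 23.45 N·m clockwise.
The sandbag weighs 17 × 9.8 = 166.6 N and must supply an equal counterclockwise moment, so its lever arm about the pivot is 23.45 / 166.6 = 0.141 m.
That puts it at 1.4 + 0.141 = 1.54 m from the right end.

x ≈ 1.54 m from the right end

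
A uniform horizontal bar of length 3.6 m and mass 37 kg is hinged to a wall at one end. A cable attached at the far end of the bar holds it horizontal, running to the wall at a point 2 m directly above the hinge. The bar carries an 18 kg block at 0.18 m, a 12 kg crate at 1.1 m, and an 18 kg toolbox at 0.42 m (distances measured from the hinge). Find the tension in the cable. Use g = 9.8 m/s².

T ≈ 508 N

Take moments about the hinge.
Beam weight: 37 × 9.8 = 362.6 N down at 1.8 m → arm 1.8 m, τ = 362.6 × 1.8 = 652.7 N·m clockwise.
Block: 18 × 9.8 = 176.4 N down at 0.18 m → arm 0.18 m, τ = 176.4 × 0.18 = 31.75 N·m clockwise.
Crate: 12 × 9.8 = 117.6 N down at 1.1 m → arm 1.1 m, τ = 117.6 × 1.1 = 129.4 N·m clockwise.
Toolbox: 18 × 9.8 = 176.4 N down at 0.42 m → arm 0.42 m, τ = 176.4 × 0.42 = 74.09 N·m clockwise.
Total clockwise load moment = 887.9 N·m.
The cable tension T acts at 3.6 m; only its component perpendicular to the bar, T sinθ, produces torque. sinθ = h/√(h²+d²) = 2/√(2²+3.6²) = 0.4856.
Balancing moments: T × 3.6 × 0.4856 = 887.9, giving T = 887.9 / 1.748 = 508 N.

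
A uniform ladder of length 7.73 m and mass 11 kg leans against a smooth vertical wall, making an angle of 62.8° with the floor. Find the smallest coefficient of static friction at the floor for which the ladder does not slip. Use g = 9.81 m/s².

μ_min ≈ 0.257

Take moments about the foot of the ladder.
Ladder weight 11×9.81 = 107.9 N acts at 3.865 m along the ladder; its horizontal arm is 3.865·cos62.8° = 1.767 m → τ = 190.7 N·m clockwise.
Wall normal N acts horizontally at the top; its moment arm is the height L sinθ = 7.73·sin62.8° = 6.875 m, counterclockwise.
Setting net torque to zero: N × 6.875 = 190.7 → N = 27.74 N.
ΣFx = 0 ⇒ f = N_wall = 27.74 N. ΣFy = 0 ⇒ N_floor = 107.9 N.
μ_min = f / N_floor = 27.74 / 107.9 = 0.257.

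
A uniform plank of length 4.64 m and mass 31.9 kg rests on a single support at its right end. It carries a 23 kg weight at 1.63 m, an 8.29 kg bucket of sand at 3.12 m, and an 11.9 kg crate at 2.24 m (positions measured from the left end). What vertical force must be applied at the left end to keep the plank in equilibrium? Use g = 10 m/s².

About the right end:
Beam weight: 31.9 × 10 = 319 N down at 2.32 m → arm 2.32 m, τ = 319 × 2.32 = 740.1 N·m counterclockwise.
Weight: 23 × 10 = 230 N down at 1.63 m → arm 3.01 m, τ = 230 × 3.01 = 692.3 N·m counterclockwise.
Bucket of sand: 8.29 × 10 = 82.9 N down at 3.12 m → arm 1.52 m, τ = 82.9 × 1.52 = 126 N·m counterclockwise.
Crate: 11.9 × 10 = 119 N down at 2.24 m → arm 2.4 m, τ = 119 × 2.4 = 285.6 N·m counterclockwise.
Net moment of the loads = 1844 N·m counterclockwise.
The upward force F acts at the left end, arm 4.64 m, giving F × 4.64 clockwise.
Balancing moments: F × 4.64 = 1844, giving F = 1844 / 4.64 = 397 N.

F ≈ 397 N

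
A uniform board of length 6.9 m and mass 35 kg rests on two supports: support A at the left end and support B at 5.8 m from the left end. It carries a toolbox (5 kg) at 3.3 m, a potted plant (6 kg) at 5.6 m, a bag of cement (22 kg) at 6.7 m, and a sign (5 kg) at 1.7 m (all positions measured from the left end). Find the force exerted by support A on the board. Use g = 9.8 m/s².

About support B:
Beam weight: 35 × 9.8 = 343 N down at 3.45 m → arm 2.35 m, τ = 343 × 2.35 = 806.1 N·m counterclockwise.
Toolbox: 5 × 9.8 = 49 N down at 3.3 m → arm 2.5 m, τ = 49 × 2.5 = 122.5 N·m counterclockwise.
Potted plant: 6 × 9.8 = 58.8 N down at 5.6 m → arm 0.2 m, τ = 58.8 × 0.2 = 11.76 N·m counterclockwise.
Bag of cement: 22 × 9.8 = 215.6 N down at 6.7 m → arm 0.9 m, τ = 215.6 × 0.9 = 194 N·m clockwise.
Sign: 5 × 9.8 = 49 N down at 1.7 m → arm 4.1 m, τ = 49 × 4.1 = 200.9 N·m counterclockwise.
Net load moment about support B = 947.3 N·m counterclockwise.
Reaction R at support A is upward at 0 m, arm 5.8 m → moment R × 5.8 clockwise.
For rotational equilibrium, R × 5.8 = 947.3, so R = 163 N.

R_A ≈ 163 N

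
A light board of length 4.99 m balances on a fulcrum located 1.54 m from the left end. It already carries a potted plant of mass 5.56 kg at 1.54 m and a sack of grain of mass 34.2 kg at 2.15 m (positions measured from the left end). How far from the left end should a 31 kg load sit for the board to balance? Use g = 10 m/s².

x ≈ 0.867 m from the left end

Choose the fulcrum (at 1.54 m from the left end) as the axis so the support reaction has zero arm there.
Potted plant: acts at the fulcrum, moment arm 0 → no torque.
Sack of grain: 34.2 × 10 = 342 N down at 2.15 m → arm 0.61 m, τ = 342 × 0.61 = 208.6 N·m clockwise.
Net moment of existing loads = 208.6 N·m clockwise.
The load weighs 31 × 10 = 310 N and must supply an equal counterclockwise moment, so its lever arm about the fulcrum is 208.6 / 310 = 0.673 m.
That puts it at 1.54 − 0.673 = 0.867 m from the left end.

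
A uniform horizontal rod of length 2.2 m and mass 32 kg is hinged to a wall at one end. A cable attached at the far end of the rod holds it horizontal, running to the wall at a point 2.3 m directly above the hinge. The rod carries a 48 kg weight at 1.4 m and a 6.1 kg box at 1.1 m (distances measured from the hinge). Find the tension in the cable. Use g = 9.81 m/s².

Sum moments about the hinge (the unknown hinge reaction has zero arm there).
Beam weight: 32 × 9.81 = 313.9 N down at 1.1 m → arm 1.1 m, τ = 313.9 × 1.1 = 345.3 N·m clockwise.
Weight: 48 × 9.81 = 470.9 N down at 1.4 m → arm 1.4 m, τ = 470.9 × 1.4 = 659.3 N·m clockwise.
Box: 6.1 × 9.81 = 59.84 N down at 1.1 m → arm 1.1 m, τ = 59.84 × 1.1 = 65.82 N·m clockwise.
Total clockwise load moment = 1070 N·m.
The cable tension T acts at 2.2 m; only its component perpendicular to the rod, T sinθ, produces torque. sinθ = h/√(h²+d²) = 2.3/√(2.3²+2.2²) = 0.7226.
Balancing moments: T × 2.2 × 0.7226 = 1070, giving T = 1070 / 1.59 = 673 N.

T ≈ 673 N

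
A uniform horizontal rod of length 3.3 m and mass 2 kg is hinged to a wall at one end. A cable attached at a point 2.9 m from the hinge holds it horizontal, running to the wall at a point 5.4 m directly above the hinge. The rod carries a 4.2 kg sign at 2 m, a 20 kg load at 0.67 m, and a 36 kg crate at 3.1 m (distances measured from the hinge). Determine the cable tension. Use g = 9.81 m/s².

Take moments about the hinge.
Beam weight: 2 × 9.81 = 19.62 N down at 1.65 m → arm 1.65 m, τ = 19.62 × 1.65 = 32.37 N·m clockwise.
Sign: 4.2 × 9.81 = 41.2 N down at 2 m → arm 2 m, τ = 41.2 × 2 = 82.4 N·m clockwise.
Load: 20 × 9.81 = 196.2 N down at 0.67 m → arm 0.67 m, τ = 196.2 × 0.67 = 131.5 N·m clockwise.
Crate: 36 × 9.81 = 353.2 N down at 3.1 m → arm 3.1 m, τ = 353.2 × 3.1 = 1095 N·m clockwise.
Total clockwise load moment = 1341 N·m.
The cable tension T acts at 2.9 m; only its component perpendicular to the rod, T sinθ, produces torque. sinθ = h/√(h²+d²) = 5.4/√(5.4²+2.9²) = 0.881.
Στ = 0 ⇒ T × 2.9 × 0.881 = 1341 ⇒ T = 1341 / 2.555 = 525 N.

T ≈ 525 N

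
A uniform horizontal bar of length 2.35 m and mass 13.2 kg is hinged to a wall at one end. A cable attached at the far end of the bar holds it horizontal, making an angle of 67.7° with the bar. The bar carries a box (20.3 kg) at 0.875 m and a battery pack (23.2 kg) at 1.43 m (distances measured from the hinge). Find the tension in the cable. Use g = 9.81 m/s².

T ≈ 300 N

About the hinge:
Beam weight: 13.2 × 9.81 = 129.5 N down at 1.175 m → arm 1.175 m, τ = 129.5 × 1.175 = 152.2 N·m clockwise.
Box: 20.3 × 9.81 = 199.1 N down at 0.875 m → arm 0.875 m, τ = 199.1 × 0.875 = 174.2 N·m clockwise.
Battery pack: 23.2 × 9.81 = 227.6 N down at 1.43 m → arm 1.43 m, τ = 227.6 × 1.43 = 325.5 N·m clockwise.
Total clockwise load moment = 651.9 N·m.
The cable tension T acts at 2.35 m; only its component perpendicular to the bar, T sinθ, produces torque. sin 67.7° = 0.9252.
Στ = 0 ⇒ T × 2.35 × 0.9252 = 651.9 ⇒ T = 651.9 / 2.174 = 300 N.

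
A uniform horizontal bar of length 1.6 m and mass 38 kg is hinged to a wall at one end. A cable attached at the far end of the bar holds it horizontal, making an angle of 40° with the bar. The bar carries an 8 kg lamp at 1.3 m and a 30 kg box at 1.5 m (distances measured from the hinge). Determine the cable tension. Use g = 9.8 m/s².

About the hinge:
Beam weight: 38 × 9.8 = 372.4 N down at 0.8 m → arm 0.8 m, τ = 372.4 × 0.8 = 297.9 N·m clockwise.
Lamp: 8 × 9.8 = 78.4 N down at 1.3 m → arm 1.3 m, τ = 78.4 × 1.3 = 101.9 N·m clockwise.
Box: 30 × 9.8 = 294 N down at 1.5 m → arm 1.5 m, τ = 294 × 1.5 = 441 N·m clockwise.
Total clockwise load moment = 840.8 N·m.
The cable tension T acts at 1.6 m; only its component perpendicular to the bar, T sinθ, produces torque. sin 40° = 0.6428.
For rotational equilibrium, T × 1.6 × 0.6428 = 840.8, so T = 840.8 / 1.028 = 818 N.

T ≈ 818 N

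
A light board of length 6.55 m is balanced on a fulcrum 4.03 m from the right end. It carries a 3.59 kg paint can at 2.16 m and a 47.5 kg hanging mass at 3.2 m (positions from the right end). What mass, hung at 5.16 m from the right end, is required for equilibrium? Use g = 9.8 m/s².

Taking torques about the fulcrum (at 4.03 m from the right end):
Paint can: 3.59 × 9.8 = 35.18 N down at 2.16 m → arm 1.87 m, τ = 35.18 × 1.87 = 65.79 N·m clockwise.
Hanging mass: 47.5 × 9.8 = 465.5 N down at 3.2 m → arm 0.83 m, τ = 465.5 × 0.83 = 386.4 N·m clockwise.
Net moment of known loads = 452.2 N·m clockwise.
An unknown mass m at 5.16 m has arm 1.13 m; its moment is m·g·1.13 counterclockwise.
Setting net torque to zero: m × 9.8 × 1.13 = 452.2 → m = 452.2 / (9.8 × 1.13) = 40.8 kg.

m ≈ 40.8 kg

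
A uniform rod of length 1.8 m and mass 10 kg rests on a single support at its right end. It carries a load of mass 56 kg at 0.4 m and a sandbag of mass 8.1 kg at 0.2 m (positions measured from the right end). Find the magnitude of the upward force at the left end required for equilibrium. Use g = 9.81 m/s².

F ≈ 180 N

Sum moments about the right end (the unknown pivot reaction has zero arm there).
Beam weight: 10 × 9.81 = 98.1 N down at 0.9 m → arm 0.9 m, τ = 98.1 × 0.9 = 88.29 N·m counterclockwise.
Load: 56 × 9.81 = 549.4 N down at 0.4 m → arm 0.4 m, τ = 549.4 × 0.4 = 219.8 N·m counterclockwise.
Sandbag: 8.1 × 9.81 = 79.46 N down at 0.2 m → arm 0.2 m, τ = 79.46 × 0.2 = 15.89 N·m counterclockwise.
Net moment of the loads = 324 N·m counterclockwise.
The upward force F acts at the left end, arm 1.8 m, giving F × 1.8 clockwise.
Setting net torque to zero: F × 1.8 = 324 → F = 324 / 1.8 = 180 N.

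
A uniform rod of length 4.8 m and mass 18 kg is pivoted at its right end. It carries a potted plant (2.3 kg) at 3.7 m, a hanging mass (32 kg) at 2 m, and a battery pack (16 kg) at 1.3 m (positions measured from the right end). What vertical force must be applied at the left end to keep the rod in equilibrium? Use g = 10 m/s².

Choose the right end as the axis so the unknown pivot reaction has zero arm there.
Beam weight: 18 × 10 = 180 N down at 2.4 m → arm 2.4 m, τ = 180 × 2.4 = 432 N·m counterclockwise.
Potted plant: 2.3 × 10 = 23 N down at 3.7 m → arm 3.7 m, τ = 23 × 3.7 = 85.1 N·m counterclockwise.
Hanging mass: 32 × 10 = 320 N down at 2 m → arm 2 m, τ = 320 × 2 = 640 N·m counterclockwise.
Battery pack: 16 × 10 = 160 N down at 1.3 m → arm 1.3 m, τ = 160 × 1.3 = 208 N·m counterclockwise.
Net moment of the loads = 1365 N·m counterclockwise.
The upward force F acts at the left end, arm 4.8 m, giving F × 4.8 clockwise.
For rotational equilibrium, F × 4.8 = 1365, so F = 1365 / 4.8 = 284 N.

F ≈ 284 N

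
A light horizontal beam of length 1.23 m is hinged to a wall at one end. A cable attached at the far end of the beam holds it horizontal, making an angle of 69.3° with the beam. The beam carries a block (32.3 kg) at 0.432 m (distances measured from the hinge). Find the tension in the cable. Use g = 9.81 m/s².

T ≈ 119 N

Take moments about the hinge.
Block: 32.3 × 9.81 = 316.9 N down at 0.432 m → arm 0.432 m, τ = 316.9 × 0.432 = 136.9 N·m clockwise.
Total clockwise load moment = 136.9 N·m.
The cable tension T acts at 1.23 m; only its component perpendicular to the beam, T sinθ, produces torque. sin 69.3° = 0.9354.
Setting net torque to zero: T × 1.23 × 0.9354 = 136.9 → T = 136.9 / 1.151 = 119 N.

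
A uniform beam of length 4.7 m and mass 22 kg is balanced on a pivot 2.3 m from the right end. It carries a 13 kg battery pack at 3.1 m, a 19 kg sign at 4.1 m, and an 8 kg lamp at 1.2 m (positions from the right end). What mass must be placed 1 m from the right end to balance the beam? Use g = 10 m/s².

m ≈ 28.4 kg

Taking torques about the pivot (at 2.3 m from the right end):
Beam weight: 22 × 10 = 220 N down at 2.35 m → arm 0.05 m, τ = 220 × 0.05 = 11 N·m counterclockwise.
Battery pack: 13 × 10 = 130 N down at 3.1 m → arm 0.8 m, τ = 130 × 0.8 = 104 N·m counterclockwise.
Sign: 19 × 10 = 190 N down at 4.1 m → arm 1.8 m, τ = 190 × 1.8 = 342 N·m counterclockwise.
Lamp: 8 × 10 = 80 N down at 1.2 m → arm 1.1 m, τ = 80 × 1.1 = 88 N·m clockwise.
Net moment of known loads = 369 N·m counterclockwise.
An unknown mass m at 1 m has arm 1.3 m; its moment is m·g·1.3 clockwise.
Balancing moments: m × 10 × 1.3 = 369, giving m = 369 / (10 × 1.3) = 28.4 kg.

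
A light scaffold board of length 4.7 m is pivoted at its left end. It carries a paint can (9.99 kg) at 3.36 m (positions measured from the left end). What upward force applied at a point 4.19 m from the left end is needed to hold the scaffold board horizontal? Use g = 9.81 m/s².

Sum moments about the left end (the unknown pivot reaction has zero arm there).
Paint can: 9.99 × 9.81 = 98 N down at 3.36 m → arm 3.36 m, τ = 98 × 3.36 = 329.3 N·m clockwise.
Net moment of the loads = 329.3 N·m clockwise.
The upward force F acts at a point 4.19 m from the left end, arm 4.19 m, giving F × 4.19 counterclockwise.
For rotational equilibrium, F × 4.19 = 329.3, so F = 329.3 / 4.19 = 78.6 N.

F ≈ 78.6 N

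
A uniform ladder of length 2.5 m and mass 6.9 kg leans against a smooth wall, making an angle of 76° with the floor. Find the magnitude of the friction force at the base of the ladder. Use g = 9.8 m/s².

Taking torques about the foot of the ladder:
Ladder weight 6.9×9.8 = 67.62 N acts at 1.25 m along the ladder; its horizontal arm is 1.25·cos76° = 0.3024 m → τ = 20.45 N·m clockwise.
Wall normal N acts horizontally at the top; its moment arm is the height L sinθ = 2.5·sin76° = 2.426 m, counterclockwise.
For rotational equilibrium, N × 2.426 = 20.45, so N = 8.43 N.
ΣFx = 0: friction at the foot balances the wall's push, so f = N_wall = 8.43 N.

f ≈ 8.43 N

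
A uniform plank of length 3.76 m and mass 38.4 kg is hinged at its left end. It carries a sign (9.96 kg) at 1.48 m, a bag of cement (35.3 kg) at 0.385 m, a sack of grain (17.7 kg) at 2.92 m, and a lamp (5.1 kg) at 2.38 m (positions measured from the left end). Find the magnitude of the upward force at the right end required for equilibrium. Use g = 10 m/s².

About the left end:
Beam weight: 38.4 × 10 = 384 N down at 1.88 m → arm 1.88 m, τ = 384 × 1.88 = 721.9 N·m clockwise.
Sign: 9.96 × 10 = 99.6 N down at 1.48 m → arm 1.48 m, τ = 99.6 × 1.48 = 147.4 N·m clockwise.
Bag of cement: 35.3 × 10 = 353 N down at 0.385 m → arm 0.385 m, τ = 353 × 0.385 = 135.9 N·m clockwise.
Sack of grain: 17.7 × 10 = 177 N down at 2.92 m → arm 2.92 m, τ = 177 × 2.92 = 516.8 N·m clockwise.
Lamp: 5.1 × 10 = 51 N down at 2.38 m → arm 2.38 m, τ = 51 × 2.38 = 121.4 N·m clockwise.
Net moment of the loads = 1643 N·m clockwise.
The upward force F acts at the right end, arm 3.76 m, giving F × 3.76 counterclockwise.
Setting net torque to zero: F × 3.76 = 1643 → F = 1643 / 3.76 = 437 N.

F ≈ 437 N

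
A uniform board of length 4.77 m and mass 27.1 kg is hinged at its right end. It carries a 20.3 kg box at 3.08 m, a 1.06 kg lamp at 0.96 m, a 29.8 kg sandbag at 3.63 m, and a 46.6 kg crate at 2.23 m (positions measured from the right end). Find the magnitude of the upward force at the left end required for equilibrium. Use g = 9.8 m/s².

F ≈ 699 N

About the right end:
Beam weight: 27.1 × 9.8 = 265.6 N down at 2.385 m → arm 2.385 m, τ = 265.6 × 2.385 = 633.5 N·m counterclockwise.
Box: 20.3 × 9.8 = 198.9 N down at 3.08 m → arm 3.08 m, τ = 198.9 × 3.08 = 612.6 N·m counterclockwise.
Lamp: 1.06 × 9.8 = 10.39 N down at 0.96 m → arm 0.96 m, τ = 10.39 × 0.96 = 9.974 N·m counterclockwise.
Sandbag: 29.8 × 9.8 = 292 N down at 3.63 m → arm 3.63 m, τ = 292 × 3.63 = 1060 N·m counterclockwise.
Crate: 46.6 × 9.8 = 456.7 N down at 2.23 m → arm 2.23 m, τ = 456.7 × 2.23 = 1018 N·m counterclockwise.
Net moment of the loads = 3334 N·m counterclockwise.
The upward force F acts at the left end, arm 4.77 m, giving F × 4.77 clockwise.
Setting net torque to zero: F × 4.77 = 3334 → F = 3334 / 4.77 = 699 N.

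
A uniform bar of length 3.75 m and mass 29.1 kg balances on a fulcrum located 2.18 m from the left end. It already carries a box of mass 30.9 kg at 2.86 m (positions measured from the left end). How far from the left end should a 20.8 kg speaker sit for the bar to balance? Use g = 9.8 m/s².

x ≈ 1.6 m from the left end

Taking torques about the fulcrum (at 2.18 m from the left end):
Beam weight: 29.1 × 9.8 = 285.2 N down at 1.875 m → arm 0.305 m, τ = 285.2 × 0.305 = 86.99 N·m counterclockwise.
Box: 30.9 × 9.8 = 302.8 N down at 2.86 m → arm 0.68 m, τ = 302.8 × 0.68 = 205.9 N·m clockwise.
Net moment of existing loads = 118.9 N·m clockwise.
The speaker weighs 20.8 × 9.8 = 203.8 N and must supply an equal counterclockwise moment, so its lever arm about the fulcrum is 118.9 / 203.8 = 0.583 m.
That puts it at 2.18 − 0.583 = 1.6 m from the left end.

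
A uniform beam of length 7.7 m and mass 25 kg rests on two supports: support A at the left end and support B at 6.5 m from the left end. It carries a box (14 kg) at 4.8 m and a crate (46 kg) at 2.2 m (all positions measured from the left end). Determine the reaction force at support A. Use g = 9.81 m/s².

Take moments about support B.
Beam weight: 25 × 9.81 = 245.2 N down at 3.85 m → arm 2.65 m, τ = 245.2 × 2.65 = 649.8 N·m counterclockwise.
Box: 14 × 9.81 = 137.3 N down at 4.8 m → arm 1.7 m, τ = 137.3 × 1.7 = 233.4 N·m counterclockwise.
Crate: 46 × 9.81 = 451.3 N down at 2.2 m → arm 4.3 m, τ = 451.3 × 4.3 = 1941 N·m counterclockwise.
Net load moment about support B = 2824 N·m counterclockwise.
Reaction R at support A is upward at 0 m, arm 6.5 m → moment R × 6.5 clockwise.
Στ = 0 ⇒ R × 6.5 = 2824 ⇒ R = 434 N.

R_A ≈ 434 N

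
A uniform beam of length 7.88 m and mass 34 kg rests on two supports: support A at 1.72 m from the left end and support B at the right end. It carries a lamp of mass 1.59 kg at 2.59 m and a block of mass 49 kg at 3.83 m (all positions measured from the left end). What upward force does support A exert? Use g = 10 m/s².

R_A ≈ 553 N

About support B:
Beam weight: 34 × 10 = 340 N down at 3.94 m → arm 3.94 m, τ = 340 × 3.94 = 1340 N·m counterclockwise.
Lamp: 1.59 × 10 = 15.9 N down at 2.59 m → arm 5.29 m, τ = 15.9 × 5.29 = 84.11 N·m counterclockwise.
Block: 49 × 10 = 490 N down at 3.83 m → arm 4.05 m, τ = 490 × 4.05 = 1984 N·m counterclockwise.
Net load moment about support B = 3408 N·m counterclockwise.
Reaction R at support A is upward at 1.72 m, arm 6.16 m → moment R × 6.16 clockwise.
Στ = 0 ⇒ R × 6.16 = 3408 ⇒ R = 553 N.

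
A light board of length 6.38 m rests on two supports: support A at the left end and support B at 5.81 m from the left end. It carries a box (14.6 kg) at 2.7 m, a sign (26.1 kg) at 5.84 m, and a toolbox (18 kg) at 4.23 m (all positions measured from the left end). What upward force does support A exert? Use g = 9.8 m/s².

R_A ≈ 123 N

About support B:
Box: 14.6 × 9.8 = 143.1 N down at 2.7 m → arm 3.11 m, τ = 143.1 × 3.11 = 445 N·m counterclockwise.
Sign: 26.1 × 9.8 = 255.8 N down at 5.84 m → arm 0.03 m, τ = 255.8 × 0.03 = 7.674 N·m clockwise.
Toolbox: 18 × 9.8 = 176.4 N down at 4.23 m → arm 1.58 m, τ = 176.4 × 1.58 = 278.7 N·m counterclockwise.
Net load moment about support B = 716 N·m counterclockwise.
Reaction R at support A is upward at 0 m, arm 5.81 m → moment R × 5.81 clockwise.
Στ = 0 ⇒ R × 5.81 = 716 ⇒ R = 123 N.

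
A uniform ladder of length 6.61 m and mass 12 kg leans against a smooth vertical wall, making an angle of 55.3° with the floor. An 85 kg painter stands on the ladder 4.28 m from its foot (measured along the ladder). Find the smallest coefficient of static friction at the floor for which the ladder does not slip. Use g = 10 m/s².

Sum moments about the foot of the ladder (the floor normal and friction both act there and drop out).
Ladder weight 12×10 = 120 N acts at 3.305 m along the ladder; its horizontal arm is 3.305·cos55.3° = 1.881 m → τ = 225.7 N·m clockwise.
Painter: 85×10 = 850 N at 4.28 m → arm 2.437 m → τ = 2071 N·m clockwise.
Wall normal N acts horizontally at the top; its moment arm is the height L sinθ = 6.61·sin55.3° = 5.434 m, counterclockwise.
Στ = 0 ⇒ N × 5.434 = 2297 ⇒ N = 422.7 N.
ΣFx = 0 ⇒ f = N_wall = 422.7 N. ΣFy = 0 ⇒ N_floor = 970 N.
μ_min = f / N_floor = 422.7 / 970 = 0.436.

μ_min ≈ 0.436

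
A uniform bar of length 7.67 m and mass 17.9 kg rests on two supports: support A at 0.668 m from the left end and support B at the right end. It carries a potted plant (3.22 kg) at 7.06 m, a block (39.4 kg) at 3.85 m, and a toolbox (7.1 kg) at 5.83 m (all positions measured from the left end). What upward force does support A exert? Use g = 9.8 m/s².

R_A ≈ 328 N

Take moments about support B.
Beam weight: 17.9 × 9.8 = 175.4 N down at 3.835 m → arm 3.835 m, τ = 175.4 × 3.835 = 672.7 N·m counterclockwise.
Potted plant: 3.22 × 9.8 = 31.56 N down at 7.06 m → arm 0.61 m, τ = 31.56 × 0.61 = 19.25 N·m counterclockwise.
Block: 39.4 × 9.8 = 386.1 N down at 3.85 m → arm 3.82 m, τ = 386.1 × 3.82 = 1475 N·m counterclockwise.
Toolbox: 7.1 × 9.8 = 69.58 N down at 5.83 m → arm 1.84 m, τ = 69.58 × 1.84 = 128 N·m counterclockwise.
Net load moment about support B = 2295 N·m counterclockwise.
Reaction R at support A is upward at 0.668 m, arm 7.002 m → moment R × 7.002 clockwise.
Setting net torque to zero: R × 7.002 = 2295 → R = 328 N.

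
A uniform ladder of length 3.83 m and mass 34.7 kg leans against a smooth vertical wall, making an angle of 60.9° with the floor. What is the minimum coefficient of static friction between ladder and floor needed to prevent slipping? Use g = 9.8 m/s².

μ_min ≈ 0.278

Sum moments about the foot of the ladder (the floor normal and friction both act there and drop out).
Ladder weight 34.7×9.8 = 340.1 N acts at 1.915 m along the ladder; its horizontal arm is 1.915·cos60.9° = 0.9313 m → τ = 316.7 N·m clockwise.
Wall normal N acts horizontally at the top; its moment arm is the height L sinθ = 3.83·sin60.9° = 3.347 m, counterclockwise.
Setting net torque to zero: N × 3.347 = 316.7 → N = 94.62 N.
ΣFx = 0 ⇒ f = N_wall = 94.62 N. ΣFy = 0 ⇒ N_floor = 340.1 N.
μ_min = f / N_floor = 94.62 / 340.1 = 0.278.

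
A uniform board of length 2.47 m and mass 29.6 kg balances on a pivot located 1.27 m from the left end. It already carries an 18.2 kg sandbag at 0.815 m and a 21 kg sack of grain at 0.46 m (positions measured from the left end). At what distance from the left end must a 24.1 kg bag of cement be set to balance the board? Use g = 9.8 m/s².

x ≈ 2.36 m from the left end

Taking torques about the pivot (at 1.27 m from the left end):
Beam weight: 29.6 × 9.8 = 290.1 N down at 1.235 m → arm 0.035 m, τ = 290.1 × 0.035 = 10.15 N·m counterclockwise.
Sandbag: 18.2 × 9.8 = 178.4 N down at 0.815 m → arm 0.455 m, τ = 178.4 × 0.455 = 81.17 N·m counterclockwise.
Sack of grain: 21 × 9.8 = 205.8 N down at 0.46 m → arm 0.81 m, τ = 205.8 × 0.81 = 166.7 N·m counterclockwise.
Net moment of existing loads = 258 N·m counterclockwise.
The bag of cement weighs 24.1 × 9.8 = 236.2 N and must supply an equal clockwise moment, so its lever arm about the pivot is 258 / 236.2 = 1.09 m.
That puts it at 1.27 + 1.09 = 2.36 m from the left end.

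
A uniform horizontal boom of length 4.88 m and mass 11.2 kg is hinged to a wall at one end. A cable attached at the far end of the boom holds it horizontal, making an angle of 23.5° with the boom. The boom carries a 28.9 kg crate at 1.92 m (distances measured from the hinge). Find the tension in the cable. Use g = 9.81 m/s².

T ≈ 418 N

About the hinge:
Beam weight: 11.2 × 9.81 = 109.9 N down at 2.44 m → arm 2.44 m, τ = 109.9 × 2.44 = 268.2 N·m clockwise.
Crate: 28.9 × 9.81 = 283.5 N down at 1.92 m → arm 1.92 m, τ = 283.5 × 1.92 = 544.3 N·m clockwise.
Total clockwise load moment = 812.5 N·m.
The cable tension T acts at 4.88 m; only its component perpendicular to the boom, T sinθ, produces torque. sin 23.5° = 0.3987.
Στ = 0 ⇒ T × 4.88 × 0.3987 = 812.5 ⇒ T = 812.5 / 1.946 = 418 N.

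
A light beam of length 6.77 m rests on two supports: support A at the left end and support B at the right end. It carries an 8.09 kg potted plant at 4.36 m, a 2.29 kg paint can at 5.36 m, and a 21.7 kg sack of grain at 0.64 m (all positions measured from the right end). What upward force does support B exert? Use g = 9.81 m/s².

Sum moments about support A (its reaction then has zero moment arm).
Potted plant: 8.09 × 9.81 = 79.36 N down at 4.36 m → arm 2.41 m, τ = 79.36 × 2.41 = 191.3 N·m clockwise.
Paint can: 2.29 × 9.81 = 22.46 N down at 5.36 m → arm 1.41 m, τ = 22.46 × 1.41 = 31.67 N·m clockwise.
Sack of grain: 21.7 × 9.81 = 212.9 N down at 0.64 m → arm 6.13 m, τ = 212.9 × 6.13 = 1305 N·m clockwise.
Net load moment about support A = 1528 N·m clockwise.
Reaction R at support B is upward at 0 m, arm 6.77 m → moment R × 6.77 counterclockwise.
Στ = 0 ⇒ R × 6.77 = 1528 ⇒ R = 226 N.

R_B ≈ 226 N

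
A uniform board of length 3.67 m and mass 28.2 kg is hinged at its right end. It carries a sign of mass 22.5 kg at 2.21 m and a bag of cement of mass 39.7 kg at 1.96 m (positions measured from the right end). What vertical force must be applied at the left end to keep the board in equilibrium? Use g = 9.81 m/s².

F ≈ 479 N

Choose the right end as the axis so the unknown pivot reaction has zero arm there.
Beam weight: 28.2 × 9.81 = 276.6 N down at 1.835 m → arm 1.835 m, τ = 276.6 × 1.835 = 507.6 N·m counterclockwise.
Sign: 22.5 × 9.81 = 220.7 N down at 2.21 m → arm 2.21 m, τ = 220.7 × 2.21 = 487.7 N·m counterclockwise.
Bag of cement: 39.7 × 9.81 = 389.5 N down at 1.96 m → arm 1.96 m, τ = 389.5 × 1.96 = 763.4 N·m counterclockwise.
Net moment of the loads = 1759 N·m counterclockwise.
The upward force F acts at the left end, arm 3.67 m, giving F × 3.67 clockwise.
Στ = 0 ⇒ F × 3.67 = 1759 ⇒ F = 1759 / 3.67 = 479 N.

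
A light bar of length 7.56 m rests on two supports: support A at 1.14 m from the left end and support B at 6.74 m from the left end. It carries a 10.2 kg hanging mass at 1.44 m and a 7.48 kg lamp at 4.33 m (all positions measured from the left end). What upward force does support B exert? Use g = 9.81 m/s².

Taking torques about support A:
Hanging mass: 10.2 × 9.81 = 100.1 N down at 1.44 m → arm 0.3 m, τ = 100.1 × 0.3 = 30.03 N·m clockwise.
Lamp: 7.48 × 9.81 = 73.38 N down at 4.33 m → arm 3.19 m, τ = 73.38 × 3.19 = 234.1 N·m clockwise.
Net load moment about support A = 264.1 N·m clockwise.
Reaction R at support B is upward at 6.74 m, arm 5.6 m → moment R × 5.6 counterclockwise.
Balancing moments: R × 5.6 = 264.1, giving R = 47.2 N.

R_B ≈ 47.2 N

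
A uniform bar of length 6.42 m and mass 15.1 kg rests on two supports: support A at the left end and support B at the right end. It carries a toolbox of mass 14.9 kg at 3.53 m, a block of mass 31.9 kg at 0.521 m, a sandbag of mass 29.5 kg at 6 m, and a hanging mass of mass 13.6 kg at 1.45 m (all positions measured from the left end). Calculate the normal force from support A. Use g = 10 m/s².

Choose support B as the axis so its reaction then has zero moment arm.
Beam weight: 15.1 × 10 = 151 N down at 3.21 m → arm 3.21 m, τ = 151 × 3.21 = 484.7 N·m counterclockwise.
Toolbox: 14.9 × 10 = 149 N down at 3.53 m → arm 2.89 m, τ = 149 × 2.89 = 430.6 N·m counterclockwise.
Block: 31.9 × 10 = 319 N down at 0.521 m → arm 5.899 m, τ = 319 × 5.899 = 1882 N·m counterclockwise.
Sandbag: 29.5 × 10 = 295 N down at 6 m → arm 0.42 m, τ = 295 × 0.42 = 123.9 N·m counterclockwise.
Hanging mass: 13.6 × 10 = 136 N down at 1.45 m → arm 4.97 m, τ = 136 × 4.97 = 675.9 N·m counterclockwise.
Net load moment about support B = 3597 N·m counterclockwise.
Reaction R at support A is upward at 0 m, arm 6.42 m → moment R × 6.42 clockwise.
Στ = 0 ⇒ R × 6.42 = 3597 ⇒ R = 560 N.

R_A ≈ 560 N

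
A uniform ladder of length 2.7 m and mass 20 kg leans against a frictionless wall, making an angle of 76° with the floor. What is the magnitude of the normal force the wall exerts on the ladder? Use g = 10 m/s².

Taking torques about the foot of the ladder:
Ladder weight 20×10 = 200 N acts at 1.35 m along the ladder; its horizontal arm is 1.35·cos76° = 0.3266 m → τ = 65.32 N·m clockwise.
Wall normal N acts horizontally at the top; its moment arm is the height L sinθ = 2.7·sin76° = 2.62 m, counterclockwise.
For rotational equilibrium, N × 2.62 = 65.32, so N = 24.9 N.

N_wall ≈ 24.9 N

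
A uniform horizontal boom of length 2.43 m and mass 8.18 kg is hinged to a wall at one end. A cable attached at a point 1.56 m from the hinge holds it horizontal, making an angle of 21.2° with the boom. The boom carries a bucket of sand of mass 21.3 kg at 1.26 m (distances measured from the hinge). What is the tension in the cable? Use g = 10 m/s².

Take moments about the hinge.
Beam weight: 8.18 × 10 = 81.8 N down at 1.215 m → arm 1.215 m, τ = 81.8 × 1.215 = 99.39 N·m clockwise.
Bucket of sand: 21.3 × 10 = 213 N down at 1.26 m → arm 1.26 m, τ = 213 × 1.26 = 268.4 N·m clockwise.
Total clockwise load moment = 367.8 N·m.
The cable tension T acts at 1.56 m; only its component perpendicular to the boom, T sinθ, produces torque. sin 21.2° = 0.3616.
Στ = 0 ⇒ T × 1.56 × 0.3616 = 367.8 ⇒ T = 367.8 / 0.5641 = 652 N.

T ≈ 652 N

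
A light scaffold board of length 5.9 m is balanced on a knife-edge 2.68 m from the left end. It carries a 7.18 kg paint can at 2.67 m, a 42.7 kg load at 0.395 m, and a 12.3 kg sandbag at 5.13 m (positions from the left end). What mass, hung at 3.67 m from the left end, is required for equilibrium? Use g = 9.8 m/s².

m ≈ 68.2 kg

Choose the knife-edge (at 2.68 m from the left end) as the axis so the support reaction has zero arm there.
Paint can: 7.18 × 9.8 = 70.36 N down at 2.67 m → arm 0.01 m, τ = 70.36 × 0.01 = 0.7036 N·m counterclockwise.
Load: 42.7 × 9.8 = 418.5 N down at 0.395 m → arm 2.285 m, τ = 418.5 × 2.285 = 956.3 N·m counterclockwise.
Sandbag: 12.3 × 9.8 = 120.5 N down at 5.13 m → arm 2.45 m, τ = 120.5 × 2.45 = 295.2 N·m clockwise.
Net moment of known loads = 661.8 N·m counterclockwise.
An unknown mass m at 3.67 m has arm 0.99 m; its moment is m·g·0.99 clockwise.
For rotational equilibrium, m × 9.8 × 0.99 = 661.8, so m = 661.8 / (9.8 × 0.99) = 68.2 kg.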